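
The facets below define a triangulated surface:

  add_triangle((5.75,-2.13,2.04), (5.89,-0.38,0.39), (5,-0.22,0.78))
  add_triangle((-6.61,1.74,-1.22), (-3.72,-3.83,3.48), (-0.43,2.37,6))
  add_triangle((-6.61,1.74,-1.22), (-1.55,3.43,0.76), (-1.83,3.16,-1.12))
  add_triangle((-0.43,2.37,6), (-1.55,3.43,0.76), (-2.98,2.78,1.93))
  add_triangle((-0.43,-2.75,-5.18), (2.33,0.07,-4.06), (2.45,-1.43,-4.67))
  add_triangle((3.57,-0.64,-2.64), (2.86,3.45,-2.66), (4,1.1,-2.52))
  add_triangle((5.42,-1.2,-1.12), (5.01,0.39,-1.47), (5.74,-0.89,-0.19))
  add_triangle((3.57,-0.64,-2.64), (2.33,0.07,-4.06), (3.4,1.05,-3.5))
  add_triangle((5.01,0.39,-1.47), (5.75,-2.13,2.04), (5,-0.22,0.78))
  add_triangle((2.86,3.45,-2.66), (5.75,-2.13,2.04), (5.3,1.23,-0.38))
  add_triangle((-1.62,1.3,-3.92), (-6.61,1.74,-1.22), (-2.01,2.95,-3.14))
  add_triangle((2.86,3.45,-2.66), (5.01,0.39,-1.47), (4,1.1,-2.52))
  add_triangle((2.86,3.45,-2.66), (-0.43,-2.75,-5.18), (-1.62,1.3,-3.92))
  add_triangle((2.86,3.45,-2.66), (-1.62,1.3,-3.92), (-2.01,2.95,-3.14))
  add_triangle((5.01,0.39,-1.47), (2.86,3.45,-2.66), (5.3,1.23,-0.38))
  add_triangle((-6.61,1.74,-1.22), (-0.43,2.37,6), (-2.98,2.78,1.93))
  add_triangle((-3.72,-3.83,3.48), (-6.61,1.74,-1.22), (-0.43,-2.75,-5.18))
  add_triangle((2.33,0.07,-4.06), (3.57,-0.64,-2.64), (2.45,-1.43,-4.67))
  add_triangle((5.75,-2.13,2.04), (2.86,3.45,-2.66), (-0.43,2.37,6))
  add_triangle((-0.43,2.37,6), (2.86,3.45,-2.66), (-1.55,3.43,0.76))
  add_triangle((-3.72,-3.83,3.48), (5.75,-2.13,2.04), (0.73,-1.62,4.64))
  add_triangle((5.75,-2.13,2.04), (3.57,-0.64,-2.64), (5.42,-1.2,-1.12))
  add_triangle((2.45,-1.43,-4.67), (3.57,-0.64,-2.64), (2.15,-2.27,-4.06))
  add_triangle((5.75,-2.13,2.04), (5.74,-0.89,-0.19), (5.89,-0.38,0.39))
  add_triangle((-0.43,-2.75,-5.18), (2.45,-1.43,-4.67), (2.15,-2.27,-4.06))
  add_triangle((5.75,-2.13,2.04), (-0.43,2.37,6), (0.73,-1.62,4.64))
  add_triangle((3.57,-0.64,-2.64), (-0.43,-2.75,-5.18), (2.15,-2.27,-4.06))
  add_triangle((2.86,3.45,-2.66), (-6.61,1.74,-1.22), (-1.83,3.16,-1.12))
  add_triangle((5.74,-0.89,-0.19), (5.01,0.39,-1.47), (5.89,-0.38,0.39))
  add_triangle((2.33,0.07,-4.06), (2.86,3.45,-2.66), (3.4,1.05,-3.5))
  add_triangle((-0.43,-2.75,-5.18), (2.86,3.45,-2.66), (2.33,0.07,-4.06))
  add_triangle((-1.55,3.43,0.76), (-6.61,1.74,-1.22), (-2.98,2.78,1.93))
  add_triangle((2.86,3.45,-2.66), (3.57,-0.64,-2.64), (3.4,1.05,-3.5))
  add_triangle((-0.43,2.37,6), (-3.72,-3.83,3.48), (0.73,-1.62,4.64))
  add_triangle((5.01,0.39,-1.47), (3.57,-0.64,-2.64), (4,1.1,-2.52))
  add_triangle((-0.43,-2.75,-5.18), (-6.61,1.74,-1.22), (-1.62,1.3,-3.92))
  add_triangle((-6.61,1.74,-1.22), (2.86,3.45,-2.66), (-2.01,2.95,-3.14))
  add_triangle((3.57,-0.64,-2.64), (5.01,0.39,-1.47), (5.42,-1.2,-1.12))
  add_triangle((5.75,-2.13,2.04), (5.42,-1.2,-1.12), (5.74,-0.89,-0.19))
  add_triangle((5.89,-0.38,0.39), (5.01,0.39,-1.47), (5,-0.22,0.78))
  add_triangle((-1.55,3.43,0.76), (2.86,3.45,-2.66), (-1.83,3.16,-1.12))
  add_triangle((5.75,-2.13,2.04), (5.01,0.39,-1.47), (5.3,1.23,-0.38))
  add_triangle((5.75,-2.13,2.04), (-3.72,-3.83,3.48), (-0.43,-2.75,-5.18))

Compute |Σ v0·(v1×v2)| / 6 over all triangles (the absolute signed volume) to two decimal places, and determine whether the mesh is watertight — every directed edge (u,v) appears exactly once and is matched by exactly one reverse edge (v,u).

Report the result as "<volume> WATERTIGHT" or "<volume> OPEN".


346.80 OPEN

Per-triangle v0·(v1×v2)/6:
  t1: +0.9423
  t2: +42.5688
  t3: +5.6908
  t4: +5.8764
  t5: +3.0360
  t6: +1.6220
  t7: +1.4986
  t8: +2.0215
  t9: -2.9404
  t10: -1.4772
  t11: +6.9925
  t12: +2.4292
  t13: +14.4272
  t14: +6.1323
  t15: +4.4095
  t16: +7.1991
  t17: +40.1667
  t18: +2.2071
  t19: +34.3738
  t20: +15.0855
  t21: +15.6579
  t22: +1.0340
  t23: +1.7488
  t24: +1.8309
  t25: +2.5336
  t26: +17.2390
  t27: -2.0100
  t28: +5.7841
  t29: +1.3183
  t30: +2.3120
  t31: +5.2762
  t32: +5.9568
  t33: +1.7859
  t34: +17.5133
  t35: +2.0806
  t36: +16.3303
  t37: +4.3189
  t38: +2.5172
  t39: +1.8817
  t40: +0.4958
  t41: +5.3851
  t42: +5.0731
  t43: +38.4742
Σ = +346.7994 → |volume| = 346.80

Directed edges: 129 total; 3 unmatched, e.g. (5.75,-2.13,2.04)→(3.57,-0.64,-2.64) → open.


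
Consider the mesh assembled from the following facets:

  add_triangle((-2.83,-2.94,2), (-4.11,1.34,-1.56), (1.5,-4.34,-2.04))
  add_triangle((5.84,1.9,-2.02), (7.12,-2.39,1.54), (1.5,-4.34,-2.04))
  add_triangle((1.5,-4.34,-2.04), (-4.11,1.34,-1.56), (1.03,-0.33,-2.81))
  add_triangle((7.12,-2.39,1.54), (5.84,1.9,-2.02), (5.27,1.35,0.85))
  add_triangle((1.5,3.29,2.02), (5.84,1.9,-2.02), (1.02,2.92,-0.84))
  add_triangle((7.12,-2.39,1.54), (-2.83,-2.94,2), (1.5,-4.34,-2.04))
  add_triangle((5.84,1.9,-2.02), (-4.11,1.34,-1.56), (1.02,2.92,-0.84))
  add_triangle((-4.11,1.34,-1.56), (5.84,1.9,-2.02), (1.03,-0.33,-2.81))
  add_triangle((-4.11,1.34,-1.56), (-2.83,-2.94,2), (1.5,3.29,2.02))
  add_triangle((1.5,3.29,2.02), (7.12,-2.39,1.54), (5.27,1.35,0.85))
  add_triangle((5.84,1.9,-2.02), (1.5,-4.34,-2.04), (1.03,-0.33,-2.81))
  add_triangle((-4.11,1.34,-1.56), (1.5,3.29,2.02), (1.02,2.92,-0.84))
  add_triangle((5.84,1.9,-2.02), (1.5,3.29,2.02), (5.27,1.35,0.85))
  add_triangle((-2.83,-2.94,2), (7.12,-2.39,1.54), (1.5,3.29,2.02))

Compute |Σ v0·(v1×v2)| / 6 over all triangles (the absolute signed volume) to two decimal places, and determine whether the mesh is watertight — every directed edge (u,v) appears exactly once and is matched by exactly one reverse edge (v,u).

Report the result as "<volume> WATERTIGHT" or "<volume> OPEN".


Per-triangle v0·(v1×v2)/6:
  t1: +15.0135
  t2: +25.7783
  t3: +8.4542
  t4: +10.8238
  t5: +7.7244
  t6: +22.8064
  t7: +6.2416
  t8: +8.3240
  t9: +11.7963
  t10: +7.5805
  t11: +10.5460
  t12: +6.4087
  t13: +8.1904
  t14: +19.5856
Σ = +169.2736 → |volume| = 169.27

Directed edges: 42 total, each appears once with its reverse present → watertight.

169.27 WATERTIGHT


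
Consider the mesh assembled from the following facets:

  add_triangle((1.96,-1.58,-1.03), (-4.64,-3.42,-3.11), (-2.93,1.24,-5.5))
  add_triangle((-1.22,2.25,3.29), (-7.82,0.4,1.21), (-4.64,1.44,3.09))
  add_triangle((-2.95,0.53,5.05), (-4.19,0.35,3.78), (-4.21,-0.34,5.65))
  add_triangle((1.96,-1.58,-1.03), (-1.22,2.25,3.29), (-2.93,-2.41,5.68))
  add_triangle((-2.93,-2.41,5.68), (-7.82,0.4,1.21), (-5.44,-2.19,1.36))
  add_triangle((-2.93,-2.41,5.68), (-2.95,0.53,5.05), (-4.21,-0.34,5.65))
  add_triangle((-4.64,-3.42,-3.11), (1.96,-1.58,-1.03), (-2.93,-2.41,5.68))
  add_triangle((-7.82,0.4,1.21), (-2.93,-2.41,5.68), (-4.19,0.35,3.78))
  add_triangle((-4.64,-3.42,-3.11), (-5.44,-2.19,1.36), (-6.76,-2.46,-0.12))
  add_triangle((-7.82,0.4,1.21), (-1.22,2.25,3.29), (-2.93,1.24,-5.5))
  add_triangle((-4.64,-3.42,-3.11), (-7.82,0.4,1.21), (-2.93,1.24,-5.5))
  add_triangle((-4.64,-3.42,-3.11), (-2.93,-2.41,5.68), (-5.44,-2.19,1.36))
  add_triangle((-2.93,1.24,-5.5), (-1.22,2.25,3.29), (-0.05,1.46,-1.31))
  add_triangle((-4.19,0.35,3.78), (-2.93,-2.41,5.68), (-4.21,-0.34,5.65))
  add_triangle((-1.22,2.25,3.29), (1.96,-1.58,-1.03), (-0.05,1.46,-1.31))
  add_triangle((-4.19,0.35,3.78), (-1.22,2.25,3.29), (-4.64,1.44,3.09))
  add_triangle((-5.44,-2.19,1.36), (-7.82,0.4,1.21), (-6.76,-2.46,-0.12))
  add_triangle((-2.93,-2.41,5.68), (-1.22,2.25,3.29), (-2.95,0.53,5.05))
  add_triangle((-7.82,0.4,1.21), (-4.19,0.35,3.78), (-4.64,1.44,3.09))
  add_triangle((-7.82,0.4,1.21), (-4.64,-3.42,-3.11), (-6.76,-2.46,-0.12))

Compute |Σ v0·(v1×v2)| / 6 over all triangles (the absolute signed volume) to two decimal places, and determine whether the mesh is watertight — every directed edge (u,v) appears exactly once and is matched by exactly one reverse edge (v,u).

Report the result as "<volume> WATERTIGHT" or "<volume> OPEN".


174.50 OPEN

Per-triangle v0·(v1×v2)/6:
  t1: +14.4330
  t2: +1.9020
  t3: +1.5205
  t4: +5.8421
  t5: +15.0848
  t6: +2.6059
  t7: +18.3333
  t8: +11.3727
  t9: +3.5590
  t10: +21.3803
  t11: +33.8169
  t12: +11.7258
  t13: +4.9504
  t14: +1.9666
  t15: +1.7813
  t16: +3.2531
  t17: +5.6461
  t18: +2.3979
  t19: +4.4893
  t20: +8.4404
Σ = +174.5013 → |volume| = 174.50

Directed edges: 60 total; 6 unmatched, e.g. (-2.93,1.24,-5.5)→(1.96,-1.58,-1.03) → open.


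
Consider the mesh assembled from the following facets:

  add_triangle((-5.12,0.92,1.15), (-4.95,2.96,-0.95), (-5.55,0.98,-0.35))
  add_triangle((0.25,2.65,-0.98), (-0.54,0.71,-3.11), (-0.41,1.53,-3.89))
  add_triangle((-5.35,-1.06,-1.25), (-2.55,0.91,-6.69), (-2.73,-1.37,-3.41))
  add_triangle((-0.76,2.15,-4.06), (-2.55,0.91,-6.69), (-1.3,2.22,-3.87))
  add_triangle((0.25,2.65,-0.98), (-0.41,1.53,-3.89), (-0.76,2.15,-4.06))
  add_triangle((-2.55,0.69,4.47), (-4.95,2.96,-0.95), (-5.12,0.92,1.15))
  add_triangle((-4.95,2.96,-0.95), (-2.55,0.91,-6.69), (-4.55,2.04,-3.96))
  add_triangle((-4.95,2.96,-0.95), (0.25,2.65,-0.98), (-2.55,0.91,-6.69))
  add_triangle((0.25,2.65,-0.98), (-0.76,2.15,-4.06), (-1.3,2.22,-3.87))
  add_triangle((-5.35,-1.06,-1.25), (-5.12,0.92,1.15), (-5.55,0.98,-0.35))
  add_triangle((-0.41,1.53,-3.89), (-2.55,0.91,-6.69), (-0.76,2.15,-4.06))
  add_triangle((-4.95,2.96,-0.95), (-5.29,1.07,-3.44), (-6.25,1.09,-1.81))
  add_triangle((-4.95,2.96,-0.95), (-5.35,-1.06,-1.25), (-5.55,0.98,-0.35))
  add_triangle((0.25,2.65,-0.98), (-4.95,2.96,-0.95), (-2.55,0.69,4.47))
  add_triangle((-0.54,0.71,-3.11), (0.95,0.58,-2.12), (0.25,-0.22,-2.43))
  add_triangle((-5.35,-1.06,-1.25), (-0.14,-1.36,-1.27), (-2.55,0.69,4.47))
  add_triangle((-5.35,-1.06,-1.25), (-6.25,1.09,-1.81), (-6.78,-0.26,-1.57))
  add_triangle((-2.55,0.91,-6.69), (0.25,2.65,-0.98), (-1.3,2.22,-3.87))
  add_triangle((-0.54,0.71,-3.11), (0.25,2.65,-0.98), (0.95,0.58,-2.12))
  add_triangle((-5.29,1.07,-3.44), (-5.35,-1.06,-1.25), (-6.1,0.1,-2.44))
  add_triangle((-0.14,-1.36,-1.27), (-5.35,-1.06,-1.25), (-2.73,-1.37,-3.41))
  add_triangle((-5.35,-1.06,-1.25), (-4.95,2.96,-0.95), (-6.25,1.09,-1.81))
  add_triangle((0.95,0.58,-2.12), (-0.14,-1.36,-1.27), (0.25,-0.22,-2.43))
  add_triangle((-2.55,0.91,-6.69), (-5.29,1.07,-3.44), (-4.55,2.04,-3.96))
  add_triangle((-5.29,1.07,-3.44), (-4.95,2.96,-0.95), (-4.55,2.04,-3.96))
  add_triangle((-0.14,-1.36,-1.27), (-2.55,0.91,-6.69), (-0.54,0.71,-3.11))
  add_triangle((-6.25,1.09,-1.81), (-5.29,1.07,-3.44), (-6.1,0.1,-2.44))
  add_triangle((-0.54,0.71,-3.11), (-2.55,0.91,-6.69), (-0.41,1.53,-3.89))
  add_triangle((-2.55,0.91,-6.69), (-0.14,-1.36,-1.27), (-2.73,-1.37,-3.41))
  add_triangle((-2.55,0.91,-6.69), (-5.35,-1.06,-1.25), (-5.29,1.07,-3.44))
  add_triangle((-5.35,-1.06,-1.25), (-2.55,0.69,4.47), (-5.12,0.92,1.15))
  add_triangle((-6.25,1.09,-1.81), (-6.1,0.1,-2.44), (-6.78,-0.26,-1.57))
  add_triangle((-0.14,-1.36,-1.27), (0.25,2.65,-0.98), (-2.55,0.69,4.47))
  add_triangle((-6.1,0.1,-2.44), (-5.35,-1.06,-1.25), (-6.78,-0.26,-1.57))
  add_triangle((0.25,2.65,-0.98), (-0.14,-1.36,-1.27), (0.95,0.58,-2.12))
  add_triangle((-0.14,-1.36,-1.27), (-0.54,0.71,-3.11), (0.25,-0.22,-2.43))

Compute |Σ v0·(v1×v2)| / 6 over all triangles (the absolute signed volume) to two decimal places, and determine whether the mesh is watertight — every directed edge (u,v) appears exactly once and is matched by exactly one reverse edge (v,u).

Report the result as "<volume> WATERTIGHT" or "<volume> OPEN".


100.36 WATERTIGHT

Per-triangle v0·(v1×v2)/6:
  t1: +2.8513
  t2: -0.1940
  t3: +8.0036
  t4: +1.1752
  t5: +0.6143
  t6: +7.2937
  t7: +1.9169
  t8: +14.8423
  t9: +0.8800
  t10: +2.7178
  t11: +1.0322
  t12: +4.2415
  t13: +2.9436
  t14: +10.7461
  t15: +0.5628
  t16: +4.6992
  t17: -0.3671
  t18: -0.6861
  t19: +1.6368
  t20: +0.6552
  t21: +2.3784
  t22: +1.6577
  t23: +0.2844
  t24: +4.6193
  t25: +3.9689
  t26: +1.2131
  t27: +2.0191
  t28: +0.3770
  t29: +3.1478
  t30: +8.7285
  t31: +6.2373
  t32: +1.4069
  t33: -2.0722
  t34: +0.9967
  t35: -0.7109
  t36: +0.5423
Σ = +100.3597 → |volume| = 100.36

Directed edges: 108 total, each appears once with its reverse present → watertight.


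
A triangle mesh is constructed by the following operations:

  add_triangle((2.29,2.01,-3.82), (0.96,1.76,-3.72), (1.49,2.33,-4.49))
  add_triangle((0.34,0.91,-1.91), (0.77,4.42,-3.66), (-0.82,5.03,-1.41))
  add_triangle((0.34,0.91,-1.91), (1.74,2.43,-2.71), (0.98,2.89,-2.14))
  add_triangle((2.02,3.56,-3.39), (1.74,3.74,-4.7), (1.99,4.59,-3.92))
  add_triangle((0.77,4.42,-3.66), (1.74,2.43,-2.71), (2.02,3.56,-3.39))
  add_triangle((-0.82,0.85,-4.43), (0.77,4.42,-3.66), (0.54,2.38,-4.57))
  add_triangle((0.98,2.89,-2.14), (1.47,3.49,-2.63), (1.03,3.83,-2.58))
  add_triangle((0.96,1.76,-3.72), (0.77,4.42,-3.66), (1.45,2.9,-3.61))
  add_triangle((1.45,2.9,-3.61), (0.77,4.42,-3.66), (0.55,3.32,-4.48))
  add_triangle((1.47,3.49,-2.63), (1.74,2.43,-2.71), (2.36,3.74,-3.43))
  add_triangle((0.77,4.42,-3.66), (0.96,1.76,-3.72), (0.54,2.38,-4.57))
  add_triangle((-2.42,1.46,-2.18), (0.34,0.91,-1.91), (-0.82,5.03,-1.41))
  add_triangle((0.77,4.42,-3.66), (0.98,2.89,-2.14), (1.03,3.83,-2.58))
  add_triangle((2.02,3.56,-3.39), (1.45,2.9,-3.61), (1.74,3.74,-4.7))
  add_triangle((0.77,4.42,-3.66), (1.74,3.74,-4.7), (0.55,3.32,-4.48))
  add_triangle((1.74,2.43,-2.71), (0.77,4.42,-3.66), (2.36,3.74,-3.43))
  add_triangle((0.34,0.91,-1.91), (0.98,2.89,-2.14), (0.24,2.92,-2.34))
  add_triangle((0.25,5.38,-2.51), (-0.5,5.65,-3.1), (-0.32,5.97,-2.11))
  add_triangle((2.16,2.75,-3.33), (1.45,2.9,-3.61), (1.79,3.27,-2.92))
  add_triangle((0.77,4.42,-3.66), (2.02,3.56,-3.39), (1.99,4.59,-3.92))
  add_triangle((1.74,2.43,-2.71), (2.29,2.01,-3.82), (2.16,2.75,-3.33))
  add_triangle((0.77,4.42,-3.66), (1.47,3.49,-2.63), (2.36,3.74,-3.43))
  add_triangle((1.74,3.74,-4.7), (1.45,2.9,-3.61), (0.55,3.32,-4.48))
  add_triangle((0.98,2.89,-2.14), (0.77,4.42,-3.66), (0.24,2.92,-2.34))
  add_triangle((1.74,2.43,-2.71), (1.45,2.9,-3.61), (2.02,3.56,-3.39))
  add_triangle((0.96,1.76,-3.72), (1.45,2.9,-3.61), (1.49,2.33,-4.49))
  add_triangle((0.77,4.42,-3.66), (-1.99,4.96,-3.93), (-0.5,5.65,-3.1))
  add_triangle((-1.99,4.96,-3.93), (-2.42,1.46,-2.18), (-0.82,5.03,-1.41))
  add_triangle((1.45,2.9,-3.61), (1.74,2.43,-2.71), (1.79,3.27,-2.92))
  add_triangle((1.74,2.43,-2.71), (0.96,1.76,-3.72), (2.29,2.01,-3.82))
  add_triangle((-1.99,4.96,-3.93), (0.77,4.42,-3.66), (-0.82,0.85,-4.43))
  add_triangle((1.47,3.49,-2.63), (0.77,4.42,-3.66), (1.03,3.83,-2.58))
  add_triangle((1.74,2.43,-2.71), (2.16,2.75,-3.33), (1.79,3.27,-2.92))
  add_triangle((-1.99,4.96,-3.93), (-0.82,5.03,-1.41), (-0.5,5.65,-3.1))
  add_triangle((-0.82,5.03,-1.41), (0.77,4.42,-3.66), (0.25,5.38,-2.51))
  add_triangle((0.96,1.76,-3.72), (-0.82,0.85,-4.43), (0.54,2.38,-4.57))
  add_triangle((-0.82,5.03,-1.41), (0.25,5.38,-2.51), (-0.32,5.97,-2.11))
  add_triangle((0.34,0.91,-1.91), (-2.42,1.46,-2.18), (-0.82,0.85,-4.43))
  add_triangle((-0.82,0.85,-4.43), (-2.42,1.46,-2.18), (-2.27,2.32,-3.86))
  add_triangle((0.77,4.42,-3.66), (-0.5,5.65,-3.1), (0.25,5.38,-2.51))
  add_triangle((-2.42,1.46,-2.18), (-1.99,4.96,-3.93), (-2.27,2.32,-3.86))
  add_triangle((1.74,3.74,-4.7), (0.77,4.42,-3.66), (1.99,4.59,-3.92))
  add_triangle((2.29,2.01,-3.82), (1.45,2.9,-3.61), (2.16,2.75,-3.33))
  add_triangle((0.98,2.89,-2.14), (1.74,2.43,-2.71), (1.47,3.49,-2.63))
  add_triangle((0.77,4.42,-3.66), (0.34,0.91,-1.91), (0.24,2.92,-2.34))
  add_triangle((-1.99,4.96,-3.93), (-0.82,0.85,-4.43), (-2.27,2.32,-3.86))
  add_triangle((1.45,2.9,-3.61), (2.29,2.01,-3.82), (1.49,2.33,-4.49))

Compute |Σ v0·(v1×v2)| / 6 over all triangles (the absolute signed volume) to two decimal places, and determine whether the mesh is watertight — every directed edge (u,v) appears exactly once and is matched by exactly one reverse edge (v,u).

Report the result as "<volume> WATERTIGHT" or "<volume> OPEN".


Per-triangle v0·(v1×v2)/6:
  t1: +0.1247
  t2: -1.0768
  t3: -0.5316
  t4: +0.5173
  t5: -0.2908
  t6: +2.1978
  t7: -0.0294
  t8: +0.9930
  t9: -1.2299
  t10: -0.1462
  t11: +1.0421
  t12: -3.7522
  t13: -0.1400
  t14: +0.0603
  t15: +1.4214
  t16: +0.5552
  t17: -0.4494
  t18: +0.7103
  t19: +0.4296
  t20: -0.2648
  t21: -0.0313
  t22: +0.5386
  t23: -0.0020
  t24: +0.0774
  t25: +0.2278
  t26: +0.1787
  t27: +3.1251
  t28: +2.8918
  t29: -0.2684
  t30: -0.7974
  t31: +7.9606
  t32: +0.3061
  t33: +0.0026
  t34: +2.3982
  t35: -1.0355
  t36: +0.7590
  t37: -0.1362
  t38: -1.3426
  t39: +1.1550
  t40: +1.3275
  t41: +1.9329
  t42: +1.3102
  t43: +0.5580
  t44: -0.1055
  t45: +0.2185
  t46: +3.3582
  t47: +0.7802
Σ = +25.5280 → |volume| = 25.53

Directed edges: 141 total; 7 unmatched, e.g. (0.34,0.91,-1.91)→(1.74,2.43,-2.71) → open.

25.53 OPEN


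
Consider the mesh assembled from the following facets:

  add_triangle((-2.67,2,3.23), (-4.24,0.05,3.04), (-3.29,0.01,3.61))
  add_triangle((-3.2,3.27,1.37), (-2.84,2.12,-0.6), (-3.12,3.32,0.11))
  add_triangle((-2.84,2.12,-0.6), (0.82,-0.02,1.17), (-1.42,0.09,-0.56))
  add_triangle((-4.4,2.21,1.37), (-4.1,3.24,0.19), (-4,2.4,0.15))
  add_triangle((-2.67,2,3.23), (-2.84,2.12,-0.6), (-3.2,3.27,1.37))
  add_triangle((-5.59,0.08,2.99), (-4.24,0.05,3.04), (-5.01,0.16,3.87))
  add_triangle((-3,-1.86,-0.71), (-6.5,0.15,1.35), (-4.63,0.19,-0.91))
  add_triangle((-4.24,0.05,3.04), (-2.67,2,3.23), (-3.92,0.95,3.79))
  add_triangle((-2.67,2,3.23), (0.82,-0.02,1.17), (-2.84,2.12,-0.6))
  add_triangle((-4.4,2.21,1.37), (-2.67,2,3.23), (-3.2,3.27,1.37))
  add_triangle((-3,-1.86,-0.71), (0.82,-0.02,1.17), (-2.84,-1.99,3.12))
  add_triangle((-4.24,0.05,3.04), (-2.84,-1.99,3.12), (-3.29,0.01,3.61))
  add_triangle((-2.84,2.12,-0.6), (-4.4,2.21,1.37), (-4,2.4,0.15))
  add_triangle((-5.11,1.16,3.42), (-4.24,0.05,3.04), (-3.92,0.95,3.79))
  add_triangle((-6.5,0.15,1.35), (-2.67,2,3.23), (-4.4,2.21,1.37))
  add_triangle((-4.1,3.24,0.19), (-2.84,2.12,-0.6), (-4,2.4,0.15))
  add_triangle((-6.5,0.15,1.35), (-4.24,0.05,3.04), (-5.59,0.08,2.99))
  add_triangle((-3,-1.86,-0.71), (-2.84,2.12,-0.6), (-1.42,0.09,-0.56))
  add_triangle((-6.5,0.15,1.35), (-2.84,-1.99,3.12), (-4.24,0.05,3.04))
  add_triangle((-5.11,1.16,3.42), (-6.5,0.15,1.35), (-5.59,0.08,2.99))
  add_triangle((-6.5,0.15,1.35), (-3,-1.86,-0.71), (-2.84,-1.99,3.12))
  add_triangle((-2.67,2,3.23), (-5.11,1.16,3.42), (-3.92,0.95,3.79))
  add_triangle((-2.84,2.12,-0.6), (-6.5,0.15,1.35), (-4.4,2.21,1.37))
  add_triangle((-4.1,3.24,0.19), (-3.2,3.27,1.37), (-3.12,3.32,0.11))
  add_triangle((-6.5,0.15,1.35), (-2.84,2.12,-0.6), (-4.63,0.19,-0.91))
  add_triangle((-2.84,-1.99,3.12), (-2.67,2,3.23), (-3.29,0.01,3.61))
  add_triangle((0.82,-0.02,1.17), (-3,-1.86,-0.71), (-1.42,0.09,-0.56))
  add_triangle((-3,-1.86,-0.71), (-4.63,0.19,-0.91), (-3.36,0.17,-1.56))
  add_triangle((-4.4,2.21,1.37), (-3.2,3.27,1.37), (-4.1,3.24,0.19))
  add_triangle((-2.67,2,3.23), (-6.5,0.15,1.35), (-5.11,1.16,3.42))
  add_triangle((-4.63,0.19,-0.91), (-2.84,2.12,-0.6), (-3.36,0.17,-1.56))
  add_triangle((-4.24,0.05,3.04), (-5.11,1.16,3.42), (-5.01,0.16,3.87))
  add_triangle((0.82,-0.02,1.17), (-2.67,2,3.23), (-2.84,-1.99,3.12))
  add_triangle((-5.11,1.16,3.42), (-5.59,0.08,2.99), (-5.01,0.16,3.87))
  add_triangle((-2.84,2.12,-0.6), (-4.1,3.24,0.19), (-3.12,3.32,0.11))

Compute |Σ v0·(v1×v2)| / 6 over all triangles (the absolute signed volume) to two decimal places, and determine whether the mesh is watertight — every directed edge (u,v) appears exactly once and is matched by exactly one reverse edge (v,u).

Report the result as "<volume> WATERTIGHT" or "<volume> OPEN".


Per-triangle v0·(v1×v2)/6:
  t1: +1.7672
  t2: -0.6389
  t3: -0.3848
  t4: +0.6370
  t5: -1.5760
  t6: +0.0754
  t7: +4.0318
  t8: -0.5222
  t9: +1.0601
  t10: +2.7442
  t11: +0.8900
  t12: +1.7670
  t13: -0.1317
  t14: +0.9169
  t15: +5.1533
  t16: +0.3774
  t17: -0.0198
  t18: +0.4695
  t19: +4.6774
  t20: +2.1900
  t21: +8.2566
  t22: +1.3108
  t23: +3.7331
  t24: +0.7308
  t25: +4.0584
  t26: +0.3332
  t27: -0.4144
  t28: +1.3797
  t29: +1.6484
  t30: +1.9327
  t31: +1.3898
  t32: -0.2334
  t33: +3.8778
  t34: +1.1487
  t35: +0.4301
Σ = +53.0662 → |volume| = 53.07

Directed edges: 105 total; 3 unmatched, e.g. (-3,-1.86,-0.71)→(-2.84,2.12,-0.6) → open.

53.07 OPEN


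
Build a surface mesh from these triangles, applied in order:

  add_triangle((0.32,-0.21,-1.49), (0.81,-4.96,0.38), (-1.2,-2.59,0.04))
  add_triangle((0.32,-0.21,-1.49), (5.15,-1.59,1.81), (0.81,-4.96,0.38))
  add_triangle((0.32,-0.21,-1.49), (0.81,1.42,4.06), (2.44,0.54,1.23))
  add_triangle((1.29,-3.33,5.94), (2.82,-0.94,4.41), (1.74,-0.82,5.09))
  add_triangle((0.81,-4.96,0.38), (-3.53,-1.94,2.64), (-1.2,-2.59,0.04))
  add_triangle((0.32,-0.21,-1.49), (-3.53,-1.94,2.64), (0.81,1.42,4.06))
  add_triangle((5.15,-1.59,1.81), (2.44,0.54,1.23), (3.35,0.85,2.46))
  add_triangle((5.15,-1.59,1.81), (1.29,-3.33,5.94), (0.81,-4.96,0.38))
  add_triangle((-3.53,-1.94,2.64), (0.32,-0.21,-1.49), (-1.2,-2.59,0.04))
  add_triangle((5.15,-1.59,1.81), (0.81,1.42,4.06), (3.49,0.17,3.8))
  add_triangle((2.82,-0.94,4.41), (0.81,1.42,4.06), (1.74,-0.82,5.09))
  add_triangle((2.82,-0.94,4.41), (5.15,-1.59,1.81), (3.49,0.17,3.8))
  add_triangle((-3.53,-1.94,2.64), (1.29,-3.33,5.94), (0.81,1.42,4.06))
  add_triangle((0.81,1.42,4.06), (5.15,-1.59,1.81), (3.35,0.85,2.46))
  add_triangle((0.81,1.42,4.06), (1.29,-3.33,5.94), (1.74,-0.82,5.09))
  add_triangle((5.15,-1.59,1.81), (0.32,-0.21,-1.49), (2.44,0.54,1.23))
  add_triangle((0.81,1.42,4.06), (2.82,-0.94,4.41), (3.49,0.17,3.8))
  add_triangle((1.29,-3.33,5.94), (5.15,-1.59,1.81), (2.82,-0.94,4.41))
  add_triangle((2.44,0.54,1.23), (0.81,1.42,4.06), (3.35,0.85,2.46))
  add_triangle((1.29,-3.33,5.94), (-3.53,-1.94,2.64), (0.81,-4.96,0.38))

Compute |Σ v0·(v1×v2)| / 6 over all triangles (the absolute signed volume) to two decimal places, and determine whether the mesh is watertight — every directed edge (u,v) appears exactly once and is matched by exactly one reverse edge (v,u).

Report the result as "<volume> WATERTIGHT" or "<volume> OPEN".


Per-triangle v0·(v1×v2)/6:
  t1: +2.0581
  t2: +6.4874
  t3: +0.4162
  t4: +2.7864
  t5: +3.8464
  t6: -0.3419
  t7: +0.8215
  t8: +21.9408
  t9: +1.2258
  t10: -0.3535
  t11: +2.1967
  t12: +3.8140
  t13: +15.0472
  t14: +4.2673
  t15: +2.4664
  t16: +1.7433
  t17: +3.0672
  t18: +8.2767
  t19: +0.2279
  t20: +19.6149
Σ = +99.6087 → |volume| = 99.61

Directed edges: 60 total, each appears once with its reverse present → watertight.

99.61 WATERTIGHT


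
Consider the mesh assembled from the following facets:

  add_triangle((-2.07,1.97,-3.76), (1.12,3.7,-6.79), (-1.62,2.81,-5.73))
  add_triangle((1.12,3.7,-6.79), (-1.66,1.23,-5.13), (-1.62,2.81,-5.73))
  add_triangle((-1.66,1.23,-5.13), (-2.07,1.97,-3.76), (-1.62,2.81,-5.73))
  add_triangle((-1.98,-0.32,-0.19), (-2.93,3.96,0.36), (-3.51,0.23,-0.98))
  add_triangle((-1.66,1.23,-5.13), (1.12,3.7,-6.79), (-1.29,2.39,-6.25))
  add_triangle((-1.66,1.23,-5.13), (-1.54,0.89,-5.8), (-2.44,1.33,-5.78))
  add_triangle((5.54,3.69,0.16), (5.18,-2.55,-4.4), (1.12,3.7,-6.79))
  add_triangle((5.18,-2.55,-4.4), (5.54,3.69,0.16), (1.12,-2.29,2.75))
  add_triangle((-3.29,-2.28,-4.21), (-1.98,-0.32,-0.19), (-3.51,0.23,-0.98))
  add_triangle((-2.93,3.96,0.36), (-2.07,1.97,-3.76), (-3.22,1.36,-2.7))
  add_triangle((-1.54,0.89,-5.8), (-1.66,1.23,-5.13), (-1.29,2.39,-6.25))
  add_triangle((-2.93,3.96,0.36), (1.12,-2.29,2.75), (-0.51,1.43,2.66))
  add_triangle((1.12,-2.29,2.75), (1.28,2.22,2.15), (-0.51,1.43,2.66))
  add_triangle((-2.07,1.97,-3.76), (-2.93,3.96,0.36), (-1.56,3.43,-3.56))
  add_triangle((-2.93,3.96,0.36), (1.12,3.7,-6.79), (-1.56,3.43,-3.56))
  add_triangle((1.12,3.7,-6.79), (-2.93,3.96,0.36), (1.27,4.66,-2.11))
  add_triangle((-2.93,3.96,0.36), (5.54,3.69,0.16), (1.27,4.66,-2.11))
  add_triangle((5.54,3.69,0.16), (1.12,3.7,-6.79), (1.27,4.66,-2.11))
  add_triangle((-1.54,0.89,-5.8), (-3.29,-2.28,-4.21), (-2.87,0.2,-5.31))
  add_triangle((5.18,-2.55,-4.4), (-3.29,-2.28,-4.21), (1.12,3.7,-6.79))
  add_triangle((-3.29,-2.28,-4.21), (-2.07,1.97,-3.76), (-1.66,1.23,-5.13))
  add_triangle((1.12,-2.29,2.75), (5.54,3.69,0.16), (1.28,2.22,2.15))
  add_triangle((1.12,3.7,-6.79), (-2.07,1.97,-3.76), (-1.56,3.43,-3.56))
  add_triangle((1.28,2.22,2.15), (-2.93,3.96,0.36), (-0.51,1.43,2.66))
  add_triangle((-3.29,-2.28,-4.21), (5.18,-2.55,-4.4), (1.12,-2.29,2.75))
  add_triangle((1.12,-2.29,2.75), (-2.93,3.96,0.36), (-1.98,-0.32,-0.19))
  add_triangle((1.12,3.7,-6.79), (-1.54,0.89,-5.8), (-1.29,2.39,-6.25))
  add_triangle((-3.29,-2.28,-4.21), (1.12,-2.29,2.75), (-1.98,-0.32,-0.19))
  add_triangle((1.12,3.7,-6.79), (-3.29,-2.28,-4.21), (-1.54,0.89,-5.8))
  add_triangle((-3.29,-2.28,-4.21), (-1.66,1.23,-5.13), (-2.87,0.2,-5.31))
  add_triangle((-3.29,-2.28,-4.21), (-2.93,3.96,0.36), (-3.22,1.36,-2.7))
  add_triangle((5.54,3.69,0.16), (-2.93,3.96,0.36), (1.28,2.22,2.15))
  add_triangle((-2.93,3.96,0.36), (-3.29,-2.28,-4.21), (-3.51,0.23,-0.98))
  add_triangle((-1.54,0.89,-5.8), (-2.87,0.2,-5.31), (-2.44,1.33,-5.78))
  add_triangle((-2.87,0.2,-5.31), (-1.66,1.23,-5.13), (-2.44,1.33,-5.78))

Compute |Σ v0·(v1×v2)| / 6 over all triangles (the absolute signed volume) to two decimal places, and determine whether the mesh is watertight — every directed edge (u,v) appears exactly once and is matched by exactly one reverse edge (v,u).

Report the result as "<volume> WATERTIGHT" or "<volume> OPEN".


Per-triangle v0·(v1×v2)/6:
  t1: +0.7220
  t2: +3.6583
  t3: +1.2617
  t4: +1.1097
  t5: -1.2308
  t6: +0.2599
  t7: +50.2064
  t8: +27.8099
  t9: +1.3957
  t10: +4.6140
  t11: +0.5702
  t12: +2.0291
  t13: +3.6043
  t14: +4.1071
  t15: +5.2585
  t16: +15.7396
  t17: +13.2831
  t18: +18.1710
  t19: +2.8389
  t20: +45.3659
  t21: +4.1610
  t22: +9.3546
  t23: +4.7282
  t24: +4.1754
  t25: +22.9753
  t26: +4.3890
  t27: +3.0937
  t28: +4.7001
  t29: +2.6859
  t30: -1.4705
  t31: +3.4268
  t32: +10.9723
  t33: +5.5354
  t34: +1.1634
  t35: -0.4677
Σ = +280.1974 → |volume| = 280.20

Directed edges: 105 total; 3 unmatched, e.g. (-2.07,1.97,-3.76)→(-3.22,1.36,-2.7) → open.

280.20 OPEN


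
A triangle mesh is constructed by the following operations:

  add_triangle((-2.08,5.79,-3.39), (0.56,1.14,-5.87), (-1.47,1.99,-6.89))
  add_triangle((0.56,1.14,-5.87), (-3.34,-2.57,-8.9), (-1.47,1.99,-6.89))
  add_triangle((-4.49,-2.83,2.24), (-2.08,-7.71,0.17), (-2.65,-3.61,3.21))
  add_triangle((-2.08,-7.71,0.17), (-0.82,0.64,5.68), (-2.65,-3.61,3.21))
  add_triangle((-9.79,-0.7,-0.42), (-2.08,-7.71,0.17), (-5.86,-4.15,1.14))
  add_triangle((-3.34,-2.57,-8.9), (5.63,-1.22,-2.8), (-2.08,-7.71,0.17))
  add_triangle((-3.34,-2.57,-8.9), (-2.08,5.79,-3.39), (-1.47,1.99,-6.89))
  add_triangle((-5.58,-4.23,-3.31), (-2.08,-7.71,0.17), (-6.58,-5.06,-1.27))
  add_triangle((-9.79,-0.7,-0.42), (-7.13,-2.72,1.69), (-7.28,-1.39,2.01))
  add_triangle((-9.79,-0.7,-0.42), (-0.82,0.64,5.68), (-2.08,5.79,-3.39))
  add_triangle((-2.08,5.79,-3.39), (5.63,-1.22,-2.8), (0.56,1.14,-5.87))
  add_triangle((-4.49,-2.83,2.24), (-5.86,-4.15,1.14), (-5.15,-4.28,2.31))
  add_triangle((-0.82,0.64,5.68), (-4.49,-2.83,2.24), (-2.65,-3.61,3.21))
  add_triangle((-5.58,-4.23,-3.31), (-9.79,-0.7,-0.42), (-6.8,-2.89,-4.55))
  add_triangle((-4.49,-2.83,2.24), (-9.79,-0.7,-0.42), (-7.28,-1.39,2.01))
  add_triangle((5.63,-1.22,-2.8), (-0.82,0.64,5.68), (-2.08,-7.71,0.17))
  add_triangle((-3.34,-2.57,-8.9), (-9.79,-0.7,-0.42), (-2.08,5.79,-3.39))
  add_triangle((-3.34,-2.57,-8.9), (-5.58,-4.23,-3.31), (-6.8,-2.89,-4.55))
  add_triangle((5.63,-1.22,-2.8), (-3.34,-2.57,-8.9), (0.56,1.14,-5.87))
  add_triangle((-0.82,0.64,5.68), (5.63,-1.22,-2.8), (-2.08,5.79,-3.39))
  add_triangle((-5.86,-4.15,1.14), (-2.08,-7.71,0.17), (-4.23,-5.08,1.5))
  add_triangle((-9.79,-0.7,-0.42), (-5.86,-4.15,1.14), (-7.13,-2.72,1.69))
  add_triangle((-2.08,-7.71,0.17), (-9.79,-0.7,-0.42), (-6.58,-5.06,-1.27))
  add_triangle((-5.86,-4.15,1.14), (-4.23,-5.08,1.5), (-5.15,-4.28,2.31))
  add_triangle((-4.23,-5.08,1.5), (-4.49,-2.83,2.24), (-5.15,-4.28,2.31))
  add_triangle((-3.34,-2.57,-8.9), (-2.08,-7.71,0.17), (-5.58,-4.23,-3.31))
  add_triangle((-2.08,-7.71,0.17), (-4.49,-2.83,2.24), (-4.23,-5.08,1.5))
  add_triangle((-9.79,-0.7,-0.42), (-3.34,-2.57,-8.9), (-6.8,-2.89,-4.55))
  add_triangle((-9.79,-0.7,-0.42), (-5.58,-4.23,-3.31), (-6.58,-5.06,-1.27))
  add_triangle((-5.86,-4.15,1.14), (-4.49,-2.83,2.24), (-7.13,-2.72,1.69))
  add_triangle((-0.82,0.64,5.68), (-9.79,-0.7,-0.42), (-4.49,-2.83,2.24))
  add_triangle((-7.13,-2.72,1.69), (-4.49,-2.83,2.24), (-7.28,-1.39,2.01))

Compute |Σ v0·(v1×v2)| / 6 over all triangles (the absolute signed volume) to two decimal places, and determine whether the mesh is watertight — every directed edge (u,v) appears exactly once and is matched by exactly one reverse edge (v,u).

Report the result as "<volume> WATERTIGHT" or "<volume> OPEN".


Per-triangle v0·(v1×v2)/6:
  t1: +9.1472
  t2: +11.6177
  t3: +10.3001
  t4: +8.2708
  t5: +15.5882
  t6: +78.1997
  t7: +15.9706
  t8: +14.9255
  t9: +5.5435
  t10: +59.1428
  t11: +22.7768
  t12: +1.2915
  t13: +9.2855
  t14: +14.5747
  t15: -6.0559
  t16: +39.9967
  t17: +97.4079
  t18: +14.5912
  t19: +29.7811
  t20: +28.3331
  t21: +4.6022
  t22: +7.1326
  t23: +14.1272
  t24: +2.2445
  t25: -0.0039
  t26: +39.5135
  t27: +1.3551
  t28: +18.1482
  t29: +16.8204
  t30: +3.0054
  t31: +26.1697
  t32: +2.3158
Σ = +616.1193 → |volume| = 616.12

Directed edges: 96 total, each appears once with its reverse present → watertight.

616.12 WATERTIGHT


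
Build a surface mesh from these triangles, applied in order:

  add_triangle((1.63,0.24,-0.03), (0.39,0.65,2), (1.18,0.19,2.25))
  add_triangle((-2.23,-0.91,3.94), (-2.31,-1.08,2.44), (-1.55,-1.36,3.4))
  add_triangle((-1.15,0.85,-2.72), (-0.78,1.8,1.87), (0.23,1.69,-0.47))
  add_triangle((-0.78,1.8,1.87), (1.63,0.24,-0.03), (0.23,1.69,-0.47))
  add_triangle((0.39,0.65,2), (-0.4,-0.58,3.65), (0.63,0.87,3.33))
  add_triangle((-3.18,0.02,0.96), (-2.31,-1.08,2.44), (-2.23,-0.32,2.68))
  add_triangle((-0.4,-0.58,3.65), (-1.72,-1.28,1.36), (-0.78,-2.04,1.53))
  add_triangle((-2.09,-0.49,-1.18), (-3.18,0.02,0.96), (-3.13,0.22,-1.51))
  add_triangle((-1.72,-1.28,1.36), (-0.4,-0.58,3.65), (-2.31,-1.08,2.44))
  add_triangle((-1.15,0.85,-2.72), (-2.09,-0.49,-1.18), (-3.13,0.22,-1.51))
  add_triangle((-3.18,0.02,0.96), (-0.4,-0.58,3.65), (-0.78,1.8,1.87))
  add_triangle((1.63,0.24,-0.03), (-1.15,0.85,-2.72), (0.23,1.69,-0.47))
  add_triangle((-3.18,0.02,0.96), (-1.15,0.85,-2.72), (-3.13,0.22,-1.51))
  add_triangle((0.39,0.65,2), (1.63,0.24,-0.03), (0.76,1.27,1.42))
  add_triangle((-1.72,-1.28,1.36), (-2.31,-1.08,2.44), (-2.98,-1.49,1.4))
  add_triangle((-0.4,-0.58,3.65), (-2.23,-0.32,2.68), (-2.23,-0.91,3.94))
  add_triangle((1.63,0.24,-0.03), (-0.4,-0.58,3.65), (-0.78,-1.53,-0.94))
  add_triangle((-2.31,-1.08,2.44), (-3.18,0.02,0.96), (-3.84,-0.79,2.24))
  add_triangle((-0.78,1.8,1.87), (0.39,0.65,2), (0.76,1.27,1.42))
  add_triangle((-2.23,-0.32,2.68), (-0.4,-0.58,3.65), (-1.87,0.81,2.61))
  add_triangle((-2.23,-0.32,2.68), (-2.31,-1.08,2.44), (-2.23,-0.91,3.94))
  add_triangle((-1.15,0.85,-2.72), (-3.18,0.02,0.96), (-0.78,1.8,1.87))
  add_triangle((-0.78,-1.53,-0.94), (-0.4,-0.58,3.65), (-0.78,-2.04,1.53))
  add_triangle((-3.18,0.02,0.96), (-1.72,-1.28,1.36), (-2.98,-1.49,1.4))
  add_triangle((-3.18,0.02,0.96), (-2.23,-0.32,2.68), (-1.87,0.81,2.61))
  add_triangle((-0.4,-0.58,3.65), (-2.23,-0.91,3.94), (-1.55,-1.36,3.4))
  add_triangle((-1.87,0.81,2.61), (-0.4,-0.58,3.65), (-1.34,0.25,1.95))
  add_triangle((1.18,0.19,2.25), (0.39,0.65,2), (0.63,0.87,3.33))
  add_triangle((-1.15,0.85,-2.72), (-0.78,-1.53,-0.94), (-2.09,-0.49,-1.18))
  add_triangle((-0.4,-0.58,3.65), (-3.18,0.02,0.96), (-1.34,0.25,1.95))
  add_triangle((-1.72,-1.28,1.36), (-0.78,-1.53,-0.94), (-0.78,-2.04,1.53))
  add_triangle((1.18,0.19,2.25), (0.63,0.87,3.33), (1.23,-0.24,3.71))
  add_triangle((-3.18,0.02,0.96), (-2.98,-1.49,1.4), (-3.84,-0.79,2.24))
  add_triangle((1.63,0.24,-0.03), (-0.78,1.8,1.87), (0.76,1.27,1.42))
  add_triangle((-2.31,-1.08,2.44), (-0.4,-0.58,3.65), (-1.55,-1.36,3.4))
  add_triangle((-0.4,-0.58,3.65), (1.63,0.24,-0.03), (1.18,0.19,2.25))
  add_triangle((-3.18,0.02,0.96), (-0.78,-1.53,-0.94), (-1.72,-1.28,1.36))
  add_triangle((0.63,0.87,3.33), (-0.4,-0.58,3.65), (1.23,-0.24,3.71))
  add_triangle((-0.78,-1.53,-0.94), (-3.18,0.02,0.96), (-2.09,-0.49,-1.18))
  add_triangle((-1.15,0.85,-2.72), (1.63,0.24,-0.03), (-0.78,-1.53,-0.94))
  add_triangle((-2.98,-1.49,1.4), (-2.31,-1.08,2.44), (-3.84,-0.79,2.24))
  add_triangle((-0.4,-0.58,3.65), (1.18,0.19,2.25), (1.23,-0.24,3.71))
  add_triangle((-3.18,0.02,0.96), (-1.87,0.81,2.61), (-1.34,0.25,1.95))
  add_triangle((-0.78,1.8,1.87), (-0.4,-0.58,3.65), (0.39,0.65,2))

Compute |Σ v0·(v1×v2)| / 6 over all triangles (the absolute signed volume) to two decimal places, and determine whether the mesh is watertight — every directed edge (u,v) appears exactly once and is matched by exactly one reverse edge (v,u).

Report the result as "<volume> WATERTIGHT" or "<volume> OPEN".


32.00 WATERTIGHT

Per-triangle v0·(v1×v2)/6:
  t1: +0.3568
  t2: +0.4776
  t3: +1.5621
  t4: +1.0772
  t5: +0.0673
  t6: +0.8556
  t7: +1.3209
  t8: +0.8469
  t9: +0.6604
  t10: +0.7883
  t11: +3.8624
  t12: +1.1043
  t13: +0.7709
  t14: +0.4006
  t15: +0.3032
  t16: +0.4502
  t17: +1.5355
  t18: +0.1250
  t19: +0.5005
  t20: +1.3406
  t21: +0.4242
  t22: +3.6482
  t23: -0.3397
  t24: -0.3300
  t25: +1.2111
  t26: +0.6934
  t27: -0.2997
  t28: +0.0559
  t29: +1.1665
  t30: -0.9290
  t31: +0.8999
  t32: +0.3897
  t33: +0.6483
  t34: +0.1621
  t35: -0.5227
  t36: +0.3377
  t37: +1.4881
  t38: +1.1814
  t39: +1.1597
  t40: +1.3181
  t41: +0.7441
  t42: -0.2418
  t43: -0.3919
  t44: +1.1157
Σ = +31.9959 → |volume| = 32.00

Directed edges: 132 total, each appears once with its reverse present → watertight.


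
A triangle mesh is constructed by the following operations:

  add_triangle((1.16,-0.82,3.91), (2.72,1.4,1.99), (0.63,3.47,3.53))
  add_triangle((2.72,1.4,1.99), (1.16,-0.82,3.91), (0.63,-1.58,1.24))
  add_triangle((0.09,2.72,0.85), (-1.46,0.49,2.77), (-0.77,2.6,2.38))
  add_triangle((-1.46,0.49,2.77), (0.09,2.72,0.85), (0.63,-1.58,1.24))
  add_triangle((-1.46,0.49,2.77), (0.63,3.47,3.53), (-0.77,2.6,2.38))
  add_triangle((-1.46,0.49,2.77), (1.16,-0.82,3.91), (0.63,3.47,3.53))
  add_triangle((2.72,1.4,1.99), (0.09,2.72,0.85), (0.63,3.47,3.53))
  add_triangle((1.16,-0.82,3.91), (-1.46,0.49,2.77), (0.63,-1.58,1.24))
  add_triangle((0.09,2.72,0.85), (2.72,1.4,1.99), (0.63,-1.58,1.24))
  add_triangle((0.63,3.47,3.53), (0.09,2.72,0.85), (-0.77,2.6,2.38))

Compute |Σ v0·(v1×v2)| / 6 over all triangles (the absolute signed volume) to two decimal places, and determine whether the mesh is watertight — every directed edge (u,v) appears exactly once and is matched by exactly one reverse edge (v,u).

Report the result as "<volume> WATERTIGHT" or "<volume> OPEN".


Per-triangle v0·(v1×v2)/6:
  t1: +6.3372
  t2: +2.1423
  t3: +0.0335
  t4: -1.9697
  t5: +1.8690
  t6: +5.9694
  t7: +2.6017
  t8: +1.7798
  t9: -1.6212
  t10: +1.3152
Σ = +18.4571 → |volume| = 18.46

Directed edges: 30 total, each appears once with its reverse present → watertight.

18.46 WATERTIGHT


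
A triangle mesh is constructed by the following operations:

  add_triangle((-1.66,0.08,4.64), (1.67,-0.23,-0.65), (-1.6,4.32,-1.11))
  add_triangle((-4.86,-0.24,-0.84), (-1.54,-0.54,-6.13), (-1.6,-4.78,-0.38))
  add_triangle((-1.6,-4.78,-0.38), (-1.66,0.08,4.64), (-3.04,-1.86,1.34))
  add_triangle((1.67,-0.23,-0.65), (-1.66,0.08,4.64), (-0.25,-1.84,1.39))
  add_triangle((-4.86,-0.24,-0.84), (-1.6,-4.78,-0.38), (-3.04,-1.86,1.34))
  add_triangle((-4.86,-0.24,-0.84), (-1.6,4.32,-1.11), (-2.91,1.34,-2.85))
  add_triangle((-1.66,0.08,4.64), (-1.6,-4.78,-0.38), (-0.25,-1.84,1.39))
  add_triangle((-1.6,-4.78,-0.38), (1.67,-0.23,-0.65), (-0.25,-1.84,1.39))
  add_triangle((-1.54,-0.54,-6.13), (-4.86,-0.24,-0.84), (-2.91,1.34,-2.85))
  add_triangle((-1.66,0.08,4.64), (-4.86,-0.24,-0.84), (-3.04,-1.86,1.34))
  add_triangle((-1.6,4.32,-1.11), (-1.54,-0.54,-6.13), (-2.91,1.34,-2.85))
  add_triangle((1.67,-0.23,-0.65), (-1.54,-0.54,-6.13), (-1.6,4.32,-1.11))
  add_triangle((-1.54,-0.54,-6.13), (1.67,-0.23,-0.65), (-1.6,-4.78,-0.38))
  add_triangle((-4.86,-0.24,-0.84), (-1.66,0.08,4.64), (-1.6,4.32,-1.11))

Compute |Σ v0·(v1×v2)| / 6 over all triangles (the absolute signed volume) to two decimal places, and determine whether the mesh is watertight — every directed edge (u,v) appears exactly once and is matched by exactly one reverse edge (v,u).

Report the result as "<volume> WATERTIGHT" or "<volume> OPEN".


Per-triangle v0·(v1×v2)/6:
  t1: +4.4856
  t2: +22.2894
  t3: +6.9244
  t4: +2.0302
  t5: +7.2465
  t6: +7.3613
  t7: +3.4152
  t8: +2.3223
  t9: +7.9292
  t10: +7.0685
  t11: +7.7551
  t12: +8.0414
  t13: +9.1558
  t14: +17.6649
Σ = +113.6898 → |volume| = 113.69

Directed edges: 42 total, each appears once with its reverse present → watertight.

113.69 WATERTIGHT


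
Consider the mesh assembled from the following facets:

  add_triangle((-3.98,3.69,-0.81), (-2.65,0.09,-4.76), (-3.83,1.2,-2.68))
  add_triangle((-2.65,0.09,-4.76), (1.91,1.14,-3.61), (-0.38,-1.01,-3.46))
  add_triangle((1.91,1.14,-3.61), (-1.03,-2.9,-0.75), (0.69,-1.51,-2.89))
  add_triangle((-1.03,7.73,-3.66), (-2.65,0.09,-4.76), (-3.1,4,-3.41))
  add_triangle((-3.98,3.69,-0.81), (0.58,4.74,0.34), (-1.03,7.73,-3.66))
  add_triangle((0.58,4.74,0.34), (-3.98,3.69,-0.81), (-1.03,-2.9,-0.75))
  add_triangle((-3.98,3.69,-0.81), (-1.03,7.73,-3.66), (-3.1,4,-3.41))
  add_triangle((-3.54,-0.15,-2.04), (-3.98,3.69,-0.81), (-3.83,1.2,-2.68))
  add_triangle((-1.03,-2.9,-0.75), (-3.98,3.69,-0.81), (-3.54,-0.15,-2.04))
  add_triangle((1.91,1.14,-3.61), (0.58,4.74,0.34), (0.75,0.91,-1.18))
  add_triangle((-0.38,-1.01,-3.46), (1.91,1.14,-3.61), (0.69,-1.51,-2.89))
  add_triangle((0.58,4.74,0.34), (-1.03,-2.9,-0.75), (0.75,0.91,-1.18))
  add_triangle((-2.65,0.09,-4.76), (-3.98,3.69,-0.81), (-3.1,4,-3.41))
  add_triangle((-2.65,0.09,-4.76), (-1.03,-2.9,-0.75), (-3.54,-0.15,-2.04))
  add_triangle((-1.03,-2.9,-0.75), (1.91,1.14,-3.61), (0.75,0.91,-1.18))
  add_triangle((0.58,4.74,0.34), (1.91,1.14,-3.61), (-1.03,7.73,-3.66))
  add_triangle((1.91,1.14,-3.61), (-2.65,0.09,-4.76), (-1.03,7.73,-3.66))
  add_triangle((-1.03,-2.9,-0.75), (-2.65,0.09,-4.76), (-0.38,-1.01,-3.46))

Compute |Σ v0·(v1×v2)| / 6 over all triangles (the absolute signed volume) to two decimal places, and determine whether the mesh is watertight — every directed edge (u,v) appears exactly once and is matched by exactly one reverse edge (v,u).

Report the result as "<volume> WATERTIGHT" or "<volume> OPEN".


97.11 OPEN

Per-triangle v0·(v1×v2)/6:
  t1: +3.5980
  t2: +4.6589
  t3: -0.4962
  t4: +10.4486
  t5: +13.0769
  t6: -1.3242
  t7: +9.9127
  t8: +2.2690
  t9: +2.1440
  t10: +0.1209
  t11: +2.1608
  t12: -0.9376
  t13: +7.5155
  t14: +5.4669
  t15: -0.2241
  t16: +11.6574
  t17: +22.9659
  t18: +4.0974
Σ = +97.1107 → |volume| = 97.11

Directed edges: 54 total; 6 unmatched, e.g. (-2.65,0.09,-4.76)→(-3.83,1.2,-2.68) → open.


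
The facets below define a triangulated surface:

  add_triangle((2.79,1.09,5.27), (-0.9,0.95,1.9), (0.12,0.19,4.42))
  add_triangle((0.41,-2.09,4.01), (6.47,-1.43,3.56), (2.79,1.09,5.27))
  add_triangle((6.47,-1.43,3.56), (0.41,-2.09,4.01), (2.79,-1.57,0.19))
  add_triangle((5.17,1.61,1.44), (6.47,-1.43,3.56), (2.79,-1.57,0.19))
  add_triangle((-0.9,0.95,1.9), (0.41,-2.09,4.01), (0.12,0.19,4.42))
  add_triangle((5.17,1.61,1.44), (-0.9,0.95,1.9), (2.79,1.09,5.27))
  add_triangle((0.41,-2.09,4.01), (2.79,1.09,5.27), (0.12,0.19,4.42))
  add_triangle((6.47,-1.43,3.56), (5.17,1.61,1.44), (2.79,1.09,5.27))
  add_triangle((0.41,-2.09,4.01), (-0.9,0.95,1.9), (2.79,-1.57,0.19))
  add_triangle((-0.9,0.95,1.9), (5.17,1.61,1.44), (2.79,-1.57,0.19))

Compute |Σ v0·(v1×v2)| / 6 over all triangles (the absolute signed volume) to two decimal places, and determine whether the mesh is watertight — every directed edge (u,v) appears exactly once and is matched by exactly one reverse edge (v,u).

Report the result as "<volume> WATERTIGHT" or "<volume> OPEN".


Per-triangle v0·(v1×v2)/6:
  t1: +2.2984
  t2: +15.0169
  t3: +6.7906
  t4: +5.4369
  t5: +1.3933
  t6: +4.3530
  t7: +4.6030
  t8: +13.6713
  t9: -2.5170
  t10: -3.8972
Σ = +47.1492 → |volume| = 47.15

Directed edges: 30 total, each appears once with its reverse present → watertight.

47.15 WATERTIGHT


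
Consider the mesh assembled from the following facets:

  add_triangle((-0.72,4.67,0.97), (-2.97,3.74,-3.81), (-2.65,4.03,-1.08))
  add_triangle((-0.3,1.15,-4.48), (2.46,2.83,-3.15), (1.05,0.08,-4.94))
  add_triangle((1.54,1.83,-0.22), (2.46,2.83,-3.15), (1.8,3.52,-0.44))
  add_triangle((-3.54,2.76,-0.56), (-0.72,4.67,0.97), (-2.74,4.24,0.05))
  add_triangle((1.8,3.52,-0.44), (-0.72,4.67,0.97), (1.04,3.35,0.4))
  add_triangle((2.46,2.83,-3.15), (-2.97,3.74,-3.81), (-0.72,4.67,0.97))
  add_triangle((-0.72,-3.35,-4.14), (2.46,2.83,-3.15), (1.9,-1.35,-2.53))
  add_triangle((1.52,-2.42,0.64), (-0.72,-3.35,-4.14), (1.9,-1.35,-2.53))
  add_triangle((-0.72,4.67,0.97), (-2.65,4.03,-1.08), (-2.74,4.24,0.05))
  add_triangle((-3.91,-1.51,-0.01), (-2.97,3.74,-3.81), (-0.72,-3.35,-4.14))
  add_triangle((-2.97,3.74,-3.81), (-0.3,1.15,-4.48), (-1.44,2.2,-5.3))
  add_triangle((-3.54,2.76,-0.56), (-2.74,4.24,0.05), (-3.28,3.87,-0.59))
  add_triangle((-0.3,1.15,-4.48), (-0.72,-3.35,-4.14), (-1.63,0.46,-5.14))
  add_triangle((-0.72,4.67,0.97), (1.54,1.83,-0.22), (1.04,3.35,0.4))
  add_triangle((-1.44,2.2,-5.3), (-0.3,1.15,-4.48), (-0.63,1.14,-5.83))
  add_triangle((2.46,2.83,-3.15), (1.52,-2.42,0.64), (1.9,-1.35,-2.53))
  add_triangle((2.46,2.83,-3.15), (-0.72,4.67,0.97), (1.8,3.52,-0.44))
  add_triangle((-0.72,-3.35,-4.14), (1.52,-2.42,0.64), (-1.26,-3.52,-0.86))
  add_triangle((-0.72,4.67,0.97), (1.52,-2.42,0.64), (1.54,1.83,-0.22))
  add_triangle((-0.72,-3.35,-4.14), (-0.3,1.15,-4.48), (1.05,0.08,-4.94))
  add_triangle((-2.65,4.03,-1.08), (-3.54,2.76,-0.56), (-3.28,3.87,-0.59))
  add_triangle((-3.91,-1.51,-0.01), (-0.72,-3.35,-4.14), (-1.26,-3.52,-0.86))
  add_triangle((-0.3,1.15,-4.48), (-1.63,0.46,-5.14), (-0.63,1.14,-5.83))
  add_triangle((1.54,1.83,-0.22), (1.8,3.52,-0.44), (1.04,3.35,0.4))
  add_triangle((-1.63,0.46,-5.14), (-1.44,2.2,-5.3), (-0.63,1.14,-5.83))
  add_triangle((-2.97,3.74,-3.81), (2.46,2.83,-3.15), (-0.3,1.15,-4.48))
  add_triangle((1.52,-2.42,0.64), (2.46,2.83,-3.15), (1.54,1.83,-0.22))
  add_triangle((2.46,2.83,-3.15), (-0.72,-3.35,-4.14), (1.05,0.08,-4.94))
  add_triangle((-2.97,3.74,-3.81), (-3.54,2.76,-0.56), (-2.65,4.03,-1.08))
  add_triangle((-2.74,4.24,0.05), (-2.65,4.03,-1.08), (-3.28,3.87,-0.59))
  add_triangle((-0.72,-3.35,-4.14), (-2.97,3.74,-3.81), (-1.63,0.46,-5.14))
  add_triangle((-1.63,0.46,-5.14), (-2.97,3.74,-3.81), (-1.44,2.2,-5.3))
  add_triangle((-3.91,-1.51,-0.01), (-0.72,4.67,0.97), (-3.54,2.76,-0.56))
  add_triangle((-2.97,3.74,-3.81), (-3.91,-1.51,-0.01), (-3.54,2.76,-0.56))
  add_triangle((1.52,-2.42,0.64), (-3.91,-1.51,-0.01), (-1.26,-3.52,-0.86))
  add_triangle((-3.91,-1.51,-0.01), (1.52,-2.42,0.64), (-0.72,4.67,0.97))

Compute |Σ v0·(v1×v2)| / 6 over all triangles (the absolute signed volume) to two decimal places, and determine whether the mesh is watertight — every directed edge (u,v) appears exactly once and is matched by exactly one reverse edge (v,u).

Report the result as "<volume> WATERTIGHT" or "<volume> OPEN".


141.57 WATERTIGHT

Per-triangle v0·(v1×v2)/6:
  t1: +3.6713
  t2: +4.4535
  t3: +0.9964
  t4: +0.1734
  t5: +0.8794
  t6: +17.3031
  t7: +7.2378
  t8: +5.4212
  t9: +1.8014
  t10: +20.7907
  t11: +0.5360
  t12: +0.4627
  t13: +3.9524
  t14: -0.3075
  t15: +0.4391
  t16: +3.9152
  t17: +4.1754
  t18: +4.9960
  t19: +2.1562
  t20: +4.9423
  t21: +0.4294
  t22: +6.4650
  t23: -0.1886
  t24: +0.2937
  t25: +1.6743
  t26: +9.6058
  t27: +3.0562
  t28: +1.3765
  t29: +3.3149
  t30: +0.6002
  t31: +3.8888
  t32: +3.3055
  t33: +4.3903
  t34: +8.4720
  t35: +2.9364
  t36: +3.9555
Σ = +141.5719 → |volume| = 141.57

Directed edges: 108 total, each appears once with its reverse present → watertight.
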